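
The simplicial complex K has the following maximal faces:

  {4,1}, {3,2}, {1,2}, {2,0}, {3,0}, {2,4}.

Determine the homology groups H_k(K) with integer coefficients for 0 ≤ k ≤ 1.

H_0 = Z,  H_1 = Z^2.

We work with the vertex ordering 0 < 1 < 2 < 3 < 4. The simplices of K, each written with vertices in increasing order, are:

  0-simplices (5): [0], [1], [2], [3], [4]
  1-simplices (6): [0,2], [0,3], [1,2], [1,4], [2,3], [2,4]

giving chain groups C_0 ≅ Z^5, C_1 ≅ Z^6.

The boundary map ∂_1: C_1 → C_0 is given by ∂[p,q] = [q] − [p].
This gives a 5×6 integer matrix of rank 4; reducing to Smith normal form yields diagonal entries (1,1,1,1).

Now H_k = ker ∂_k / im ∂_{k+1}, so:

  H_0: rank C_0 − rank ∂_1 = 5 − 4 = 1, and the invariant factors of ∂_1 are all 1, so H_0 ≅ Z.
  H_1: rank ker ∂_1 − rank ∂_2 = (6 − 4) − 0 = 2, and there is no ∂_2, so H_1 ≅ Z^2.

As a check, the Euler characteristic is 5 − 6 = -1, which agrees with 1 − 2 = -1.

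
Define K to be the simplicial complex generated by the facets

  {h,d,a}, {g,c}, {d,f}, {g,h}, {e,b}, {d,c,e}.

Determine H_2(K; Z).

H_2 ≅ 0.

Take the total order a < b < c < d < e < f < g < h on the vertex set. Then K (dimension 2) consists of the simplices:

  0-simplices (8): a, b, c, d, e, f, g, h
  1-simplices (10): ad, ah, be, cd, ce, cg, de, df, dh, gh
  2-simplices (2): adh, cde

so the chain groups are C_0 ≅ Z^8, C_1 ≅ Z^10, C_2 ≅ Z^2.

The boundary map ∂_1: C_1 → C_0 is given by ∂[p,q] = [q] − [p].
As a 8×10 matrix over Z this has rank 7, with invariant factors (1,1,1,1,1,1,1).

The boundary map ∂_2: C_2 → C_1 maps a triangle to the signed sum of its edges. For instance
  ∂cde = de − ce + cd,
  ∂adh = dh − ah + ad.
The resulting 10×2 matrix has rank 2, and its Smith normal form has invariant factors (1,1).

Now H_k = ker ∂_k / im ∂_{k+1}, so:

  H_2: rank ker ∂_2 − rank ∂_3 = (2 − 2) − 0 = 0, and there is no ∂_3, so H_2 ≅ 0.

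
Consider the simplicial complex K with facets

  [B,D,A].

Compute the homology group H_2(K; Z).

We work with the vertex ordering A < B < D. The simplices of K, each written with vertices in increasing order, are:

  0-simplices (3): A, B, D
  1-simplices (3): AB, AD, BD
  2-simplices (1): ABD

giving chain groups C_0 ≅ Z^3, C_1 ≅ Z^3, C_2 ≅ Z^1.

Boundary ∂_1: C_1 → C_0 maps an edge to its endpoints' difference, ∂[p,q] = q − p. For instance
  ∂AD = D − A.
The 3×3 boundary matrix has rank 2 and Smith normal form diag(1,1).

∂_2: C_2 → C_1 maps a triangle to the signed sum of its edges. For instance
  ∂ABD = BD − AD + AB.
As a 3×1 matrix over Z this has rank 1, with invariant factors (1).

Reading off H_k = ker ∂_k / im ∂_{k+1}:

  H_2: rank ker ∂_2 − rank ∂_3 = (1 − 1) − 0 = 0, and there is no ∂_3, so H_2 = 0.

H_2 = 0.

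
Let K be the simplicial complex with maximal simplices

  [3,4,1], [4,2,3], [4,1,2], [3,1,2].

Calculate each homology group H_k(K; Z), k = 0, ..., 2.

H_0 ≅ Z,  H_1 = 0,  H_2 ≅ Z.

Fix the vertex order 1 < 2 < 3 < 4 and write every simplex with vertices in increasing order. Then dim K = 2 and the simplices of K are:

  0-simplices (4): [1], [2], [3], [4]
  1-simplices (6): [1,2], [1,3], [1,4], [2,3], [2,4], [3,4]
  2-simplices (4): [1,2,3], [1,2,4], [1,3,4], [2,3,4]

Hence C_0 ≅ Z^4, C_1 ≅ Z^6, C_2 ≅ Z^4.

The boundary map ∂_1: C_1 → C_0 is given by ∂[p,q] = [q] − [p].
The resulting 4×6 matrix has rank 3, and its Smith normal form has invariant factors (1,1,1).

Boundary ∂_2: C_2 → C_1 maps a triangle to the signed sum of its edges. For instance
  ∂[2,3,4] = [3,4] − [2,4] + [2,3],
  ∂[1,3,4] = [3,4] − [1,4] + [1,3].
The resulting 6×4 matrix has rank 3, and its Smith normal form has invariant factors (1,1,1).

Computing H_k = (kernel of ∂_k) / (image of ∂_{k+1}):

  H_0: rank C_0 − rank ∂_1 = 4 − 3 = 1, and the invariant factors of ∂_1 are all 1, so H_0 = Z.
  H_1: rank ker ∂_1 − rank ∂_2 = (6 − 3) − 3 = 0, and the invariant factors of ∂_2 are all 1, so H_1 = 0.
  H_2: rank ker ∂_2 − rank ∂_3 = (4 − 3) − 0 = 1, and there is no ∂_3, so H_2 = Z.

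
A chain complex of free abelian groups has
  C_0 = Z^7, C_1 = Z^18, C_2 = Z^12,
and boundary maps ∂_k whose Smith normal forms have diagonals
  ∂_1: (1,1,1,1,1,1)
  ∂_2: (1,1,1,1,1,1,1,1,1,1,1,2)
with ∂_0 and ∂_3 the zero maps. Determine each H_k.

H_0 ≅ Z,  H_1 ≅ Z/2Z,  H_2 = 0.

H_0: b_0 = 7 − 0 − 6 = 1; torsion from ∂_1 factors > 1: none. So H_0 ≅ Z.
H_1: b_1 = 18 − 6 − 12 = 0; torsion from ∂_2 factors > 1: [2]. So H_1 ≅ Z/2Z.
H_2: b_2 = 12 − 12 − 0 = 0; torsion from ∂_3 factors > 1: none. So H_2 ≅ 0.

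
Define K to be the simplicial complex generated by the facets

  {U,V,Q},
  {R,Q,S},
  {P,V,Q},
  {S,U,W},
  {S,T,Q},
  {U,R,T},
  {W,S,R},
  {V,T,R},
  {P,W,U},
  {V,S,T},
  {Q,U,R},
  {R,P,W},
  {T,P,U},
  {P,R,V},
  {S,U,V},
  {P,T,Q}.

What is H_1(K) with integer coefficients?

K has 8 vertices, 24 edges, 16 triangles.
rank ∂_1 = 7, rank ∂_2 = 15 ⇒ b_1 = 24 − 7 − 15 = 2; all invariant factors of ∂_2 are 1 so no torsion. So H_1 = Z^2.

H_1 ≅ Z^2.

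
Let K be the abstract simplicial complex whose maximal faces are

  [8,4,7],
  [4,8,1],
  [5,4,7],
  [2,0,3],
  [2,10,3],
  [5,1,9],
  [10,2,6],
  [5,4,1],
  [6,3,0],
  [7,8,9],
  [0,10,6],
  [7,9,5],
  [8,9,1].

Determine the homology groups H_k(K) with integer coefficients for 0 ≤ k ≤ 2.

H_0 ≅ Z^2,  H_1 ≅ Z,  H_2 ≅ Z.

Order the vertices as 0 < 1 < 2 < 3 < 4 < 5 < 6 < 7 < 8 < 9 < 10. Listing each simplex with vertices in this order, K has dimension 2 with simplices:

  0-simplices (11): [0], [1], [2], [3], [4], [5], [6], [7], [8], [9], [10]
  1-simplices (22): [0,2], [0,3], [0,6], [0,10], [1,4], [1,5], [1,8], [1,9], [2,3], [2,6], [2,10], [3,6], [3,10], [4,5], [4,7], [4,8], [5,7], [5,9], [6,10], [7,8], [7,9], [8,9]
  2-simplices (13): [0,2,3], [0,3,6], [0,6,10], [1,4,5], [1,4,8], [1,5,9], [1,8,9], [2,3,10], [2,6,10], [4,5,7], [4,7,8], [5,7,9], [7,8,9]

Hence C_0 ≅ Z^11, C_1 ≅ Z^22, C_2 ≅ Z^13.

∂_1: C_1 → C_0 is given by ∂[p,q] = [q] − [p].
As a 11×22 matrix over Z this has rank 9, with invariant factors (1,1,1,1,1,1,1,1,1).

The boundary map ∂_2: C_2 → C_1 acts by ∂[p,q,r] = [q,r] − [p,r] + [p,q]. For instance
  ∂[0,3,6] = [3,6] − [0,6] + [0,3],
  ∂[1,5,9] = [5,9] − [1,9] + [1,5].
The 22×13 boundary matrix has rank 12 and Smith normal form diag(1,1,1,1,1,1,1,1,1,1,1,1).

From H_k ≅ ker(∂_k) / im(∂_{k+1}) we obtain:

  H_0: rank C_0 − rank ∂_1 = 11 − 9 = 2, and the invariant factors of ∂_1 are all 1, so H_0 ≅ Z^2.
  H_1: rank ker ∂_1 − rank ∂_2 = (22 − 9) − 12 = 1, and the invariant factors of ∂_2 are all 1, so H_1 ≅ Z.
  H_2: rank ker ∂_2 − rank ∂_3 = (13 − 12) − 0 = 1, and there is no ∂_3, so H_2 ≅ Z.

As a check, the Euler characteristic is 11 − 22 + 13 = 2, which agrees with 2 − 1 + 1 = 2.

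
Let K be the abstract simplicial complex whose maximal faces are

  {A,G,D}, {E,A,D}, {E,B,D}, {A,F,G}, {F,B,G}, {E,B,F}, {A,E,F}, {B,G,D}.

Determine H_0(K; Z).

H_0 = Z.

We work with the vertex ordering A < B < D < E < F < G. The simplices of K, each written with vertices in increasing order, are:

  0-simplices (6): A, B, D, E, F, G
  1-simplices (12): AD, AE, AF, AG, BD, BE, BF, BG, DE, DG, EF, FG
  2-simplices (8): ADE, ADG, AEF, AFG, BDE, BDG, BEF, BFG

so the chain groups are C_0 ≅ Z^6, C_1 ≅ Z^12, C_2 ≅ Z^8.

∂_1: C_1 → C_0 maps an edge to its endpoints' difference, ∂[p,q] = q − p. For instance
  ∂AF = F − A.
As a 6×12 matrix over Z this has rank 5, with invariant factors (1,1,1,1,1).

∂_2: C_2 → C_1 maps a triangle to the signed sum of its edges. For instance
  ∂BFG = FG − BG + BF,
  ∂ADG = DG − AG + AD.
The resulting 12×8 matrix has rank 7, and its Smith normal form has invariant factors (1,1,1,1,1,1,1).

Now H_k = ker ∂_k / im ∂_{k+1}, so:

  H_0: rank C_0 − rank ∂_1 = 6 − 5 = 1, and the invariant factors of ∂_1 are all 1, so H_0 ≅ Z.

(K is a triangulation of the 2-sphere S^2.)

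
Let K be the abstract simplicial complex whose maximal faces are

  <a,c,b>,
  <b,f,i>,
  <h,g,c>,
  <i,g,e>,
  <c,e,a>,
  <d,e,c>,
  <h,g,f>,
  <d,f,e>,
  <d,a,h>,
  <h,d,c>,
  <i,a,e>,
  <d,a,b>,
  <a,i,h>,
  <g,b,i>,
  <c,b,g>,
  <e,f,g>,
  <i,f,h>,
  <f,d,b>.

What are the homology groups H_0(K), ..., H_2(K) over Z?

H_0 ≅ Z,  H_1 ≅ Z ⊕ Z/2Z,  H_2 = 0.

We work with the vertex ordering a < b < c < d < e < f < g < h < i. The simplices of K, each written with vertices in increasing order, are:

  0-simplices (9): a, b, c, d, e, f, g, h, i
  1-simplices (27): ab, ac, ad, ae, ah, ai, bc, bd, bf, bg, bi, cd, ce, cg, ch, de, df, dh, ef, eg, ei, fg, fh, fi, gh, gi, hi
  2-simplices (18): abc, abd, ace, adh, aei, ahi, bcg, bdf, bfi, bgi, cde, cdh, cgh, def, efg, egi, fgh, fhi

Hence C_0 ≅ Z^9, C_1 ≅ Z^27, C_2 ≅ Z^18.

∂_1: C_1 → C_0 sends each edge [p,q] (with p < q) to q − p.
This gives a 9×27 integer matrix of rank 8; reducing to Smith normal form yields diagonal entries (1,1,1,1,1,1,1,1).

The boundary map ∂_2: C_2 → C_1 maps a triangle to the signed sum of its edges. For instance
  ∂def = ef − df + de,
  ∂adh = dh − ah + ad.
This gives a 27×18 integer matrix of rank 18; reducing to Smith normal form yields diagonal entries (1,1,1,1,1,1,1,1,1,1,1,1,1,1,1,1,1,2).

Reading off H_k = ker ∂_k / im ∂_{k+1}:

  H_0: rank C_0 − rank ∂_1 = 9 − 8 = 1, and the invariant factors of ∂_1 are all 1, so H_0 ≅ Z.
  H_1: rank ker ∂_1 − rank ∂_2 = (27 − 8) − 18 = 1, and ∂_2 has invariant factor 2 > 1, so H_1 ≅ Z ⊕ Z/2Z.
  H_2: rank ker ∂_2 − rank ∂_3 = (18 − 18) − 0 = 0, and there is no ∂_3, so H_2 ≅ 0.

(K is a triangulation of the Klein bottle.)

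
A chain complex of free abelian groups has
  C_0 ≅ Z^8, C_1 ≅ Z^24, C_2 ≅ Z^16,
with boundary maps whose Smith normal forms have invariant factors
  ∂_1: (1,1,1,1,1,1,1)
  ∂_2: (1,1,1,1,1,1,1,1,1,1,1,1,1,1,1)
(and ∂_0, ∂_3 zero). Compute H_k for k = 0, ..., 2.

H_0 = Z,  H_1 = Z^2,  H_2 = Z.

H_0: b_0 = 8 − 0 − 7 = 1; torsion from ∂_1 factors > 1: none. So H_0 = Z.
H_1: b_1 = 24 − 7 − 15 = 2; torsion from ∂_2 factors > 1: none. So H_1 = Z^2.
H_2: b_2 = 16 − 15 − 0 = 1; torsion from ∂_3 factors > 1: none. So H_2 = Z.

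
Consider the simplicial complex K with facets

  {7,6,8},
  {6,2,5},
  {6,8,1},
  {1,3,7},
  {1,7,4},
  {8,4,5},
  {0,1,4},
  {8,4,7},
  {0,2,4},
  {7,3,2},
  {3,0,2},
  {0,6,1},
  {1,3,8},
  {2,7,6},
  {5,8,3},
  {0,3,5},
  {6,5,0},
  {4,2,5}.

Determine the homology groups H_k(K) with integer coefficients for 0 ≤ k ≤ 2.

K has 9 vertices, 27 edges, 18 triangles.
rank ∂_0 = 0, rank ∂_1 = 8 ⇒ b_0 = 9 − 0 − 8 = 1; all invariant factors of ∂_1 are 1 so no torsion. So H_0 ≅ Z.
rank ∂_1 = 8, rank ∂_2 = 18 ⇒ b_1 = 27 − 8 − 18 = 1; ∂_2 has invariant factor(s) [2] giving torsion. So H_1 ≅ Z ⊕ Z_2.
rank ∂_2 = 18, rank ∂_3 = 0 ⇒ b_2 = 18 − 18 − 0 = 0. So H_2 ≅ 0.

H_0 = Z,  H_1 = Z ⊕ Z_2,  H_2 = 0.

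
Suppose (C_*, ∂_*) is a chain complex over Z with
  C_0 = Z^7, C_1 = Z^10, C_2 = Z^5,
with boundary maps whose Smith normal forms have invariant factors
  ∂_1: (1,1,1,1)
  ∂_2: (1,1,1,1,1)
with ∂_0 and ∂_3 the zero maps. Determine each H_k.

H_0 = Z^3,  H_1 = Z,  H_2 = 0.

H_0: b_0 = 7 − 0 − 4 = 3; torsion from ∂_1 factors > 1: none. So H_0 = Z^3.
H_1: b_1 = 10 − 4 − 5 = 1; torsion from ∂_2 factors > 1: none. So H_1 = Z.
H_2: b_2 = 5 − 5 − 0 = 0; torsion from ∂_3 factors > 1: none. So H_2 = 0.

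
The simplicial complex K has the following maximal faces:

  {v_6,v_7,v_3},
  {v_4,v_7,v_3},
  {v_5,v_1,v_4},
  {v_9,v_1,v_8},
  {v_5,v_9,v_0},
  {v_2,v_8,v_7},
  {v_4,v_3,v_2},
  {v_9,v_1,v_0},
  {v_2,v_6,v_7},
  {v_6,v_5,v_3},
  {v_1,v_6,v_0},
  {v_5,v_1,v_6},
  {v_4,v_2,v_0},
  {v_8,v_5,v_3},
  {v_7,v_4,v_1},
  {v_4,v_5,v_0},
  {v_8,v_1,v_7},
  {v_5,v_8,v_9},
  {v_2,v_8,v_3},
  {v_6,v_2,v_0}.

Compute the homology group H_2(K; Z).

K has 10 vertices, 30 edges, 20 triangles.
rank ∂_2 = 20, rank ∂_3 = 0 ⇒ b_2 = 20 − 20 − 0 = 0. So H_2 = 0.

H_2 ≅ 0.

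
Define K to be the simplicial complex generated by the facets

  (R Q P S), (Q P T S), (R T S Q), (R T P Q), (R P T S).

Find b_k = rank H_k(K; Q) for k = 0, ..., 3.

b_0 = 1, b_1 = 0, b_2 = 0, b_3 = 1.

Take the total order P < Q < R < S < T on the vertex set. Then K (dimension 3) consists of the simplices:

  0-simplices (5): P, Q, R, S, T
  1-simplices (10): PQ, PR, PS, PT, QR, QS, QT, RS, RT, ST
  2-simplices (10): PQR, PQS, PQT, PRS, PRT, PST, QRS, QRT, QST, RST
  3-simplices (5): PQRS, PQRT, PQST, PRST, QRST

Hence C_0 ≅ Z^5, C_1 ≅ Z^10, C_2 ≅ Z^10, C_3 ≅ Z^5.

∂_1: C_1 → C_0 is given by ∂[p,q] = [q] − [p]. For instance
  ∂QR = R − Q.
This gives a 5×10 integer matrix of rank 4; reducing to Smith normal form yields diagonal entries (1,1,1,1).

Boundary ∂_2: C_2 → C_1 sends each 2-simplex [p,q,r] to [q,r] − [p,r] + [p,q]. For instance
  ∂PQT = QT − PT + PQ,
  ∂PQS = QS − PS + PQ.
This gives a 10×10 integer matrix of rank 6; reducing to Smith normal form yields diagonal entries (1,1,1,1,1,1).

Boundary ∂_3: C_3 → C_2 sends each 3-simplex σ to the alternating sum Σ_i (−1)^i (σ with its i-th vertex removed). For instance
  ∂PQRT = QRT − PRT + PQT − PQR,
  ∂PRST = RST − PST + PRT − PRS.
The resulting 10×5 matrix has rank 4, and its Smith normal form has invariant factors (1,1,1,1).

From H_k ≅ ker(∂_k) / im(∂_{k+1}) we obtain:

  H_0: rank C_0 − rank ∂_1 = 5 − 4 = 1, and the invariant factors of ∂_1 are all 1, so H_0 ≅ Z.
  H_1: rank ker ∂_1 − rank ∂_2 = (10 − 4) − 6 = 0, and the invariant factors of ∂_2 are all 1, so H_1 ≅ 0.
  H_2: rank ker ∂_2 − rank ∂_3 = (10 − 6) − 4 = 0, and the invariant factors of ∂_3 are all 1, so H_2 ≅ 0.
  H_3: rank ker ∂_3 − rank ∂_4 = (5 − 4) − 0 = 1, and there is no ∂_4, so H_3 ≅ Z.

(K is a triangulation of the 3-sphere S^3.)

Hence the Betti numbers are b_0 = 1, b_1 = 0, b_2 = 0, b_3 = 1.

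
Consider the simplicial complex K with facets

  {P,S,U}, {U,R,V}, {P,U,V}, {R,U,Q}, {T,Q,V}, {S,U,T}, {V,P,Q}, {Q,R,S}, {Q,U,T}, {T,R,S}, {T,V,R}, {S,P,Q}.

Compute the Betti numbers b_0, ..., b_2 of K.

b_0 = 1, b_1 = 0, b_2 = 0.

Order the vertices as P < Q < R < S < T < U < V. Listing each simplex with vertices in this order, K has dimension 2 with simplices:

  0-simplices (7): P, Q, R, S, T, U, V
  1-simplices (18): PQ, PS, PU, PV, QR, QS, QT, QU, QV, RS, RT, RU, RV, ST, SU, TU, TV, UV
  2-simplices (12): PQS, PQV, PSU, PUV, QRS, QRU, QTU, QTV, RST, RTV, RUV, STU

so the chain groups are C_0 ≅ Z^7, C_1 ≅ Z^18, C_2 ≅ Z^12.

Boundary ∂_1: C_1 → C_0 sends each edge [p,q] (with p < q) to q − p. For instance
  ∂RT = T − R.
The 7×18 boundary matrix has rank 6 and Smith normal form diag(1,1,1,1,1,1).

∂_2: C_2 → C_1 sends each 2-simplex [p,q,r] to [q,r] − [p,r] + [p,q]. For instance
  ∂RST = ST − RT + RS,
  ∂PSU = SU − PU + PS.
The resulting 18×12 matrix has rank 12, and its Smith normal form has invariant factors (1,1,1,1,1,1,1,1,1,1,1,2).

From H_k ≅ ker(∂_k) / im(∂_{k+1}) we obtain:

  H_0: rank C_0 − rank ∂_1 = 7 − 6 = 1, and the invariant factors of ∂_1 are all 1, so H_0 ≅ Z.
  H_1: rank ker ∂_1 − rank ∂_2 = (18 − 6) − 12 = 0, and ∂_2 has invariant factor 2 > 1, so H_1 ≅ Z/2.
  H_2: rank ker ∂_2 − rank ∂_3 = (12 − 12) − 0 = 0, and there is no ∂_3, so H_2 ≅ 0.

Hence the Betti numbers are b_0 = 1, b_1 = 0, b_2 = 0.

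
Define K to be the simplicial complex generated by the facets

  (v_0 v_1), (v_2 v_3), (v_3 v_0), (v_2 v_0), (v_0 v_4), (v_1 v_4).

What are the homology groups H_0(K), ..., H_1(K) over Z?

Fix the vertex order v_0 < v_1 < v_2 < v_3 < v_4 and write every simplex with vertices in increasing order. Then dim K = 1 and the simplices of K are:

  0-simplices (5): [v_0], [v_1], [v_2], [v_3], [v_4]
  1-simplices (6): [v_0,v_1], [v_0,v_2], [v_0,v_3], [v_0,v_4], [v_1,v_4], [v_2,v_3]

giving chain groups C_0 ≅ Z^5, C_1 ≅ Z^6.

∂_1: C_1 → C_0 sends each edge [p,q] (with p < q) to q − p. For instance
  ∂[v_1,v_4] = [v_4] − [v_1].
This gives a 5×6 integer matrix of rank 4; reducing to Smith normal form yields diagonal entries (1,1,1,1).

From H_k ≅ ker(∂_k) / im(∂_{k+1}) we obtain:

  H_0: rank C_0 − rank ∂_1 = 5 − 4 = 1, and the invariant factors of ∂_1 are all 1, so H_0 = Z.
  H_1: rank ker ∂_1 − rank ∂_2 = (6 − 4) − 0 = 2, and there is no ∂_2, so H_1 = Z^2.

(K is a triangulation of a wedge of 2 circles.)

H_0 ≅ Z,  H_1 ≅ Z^2.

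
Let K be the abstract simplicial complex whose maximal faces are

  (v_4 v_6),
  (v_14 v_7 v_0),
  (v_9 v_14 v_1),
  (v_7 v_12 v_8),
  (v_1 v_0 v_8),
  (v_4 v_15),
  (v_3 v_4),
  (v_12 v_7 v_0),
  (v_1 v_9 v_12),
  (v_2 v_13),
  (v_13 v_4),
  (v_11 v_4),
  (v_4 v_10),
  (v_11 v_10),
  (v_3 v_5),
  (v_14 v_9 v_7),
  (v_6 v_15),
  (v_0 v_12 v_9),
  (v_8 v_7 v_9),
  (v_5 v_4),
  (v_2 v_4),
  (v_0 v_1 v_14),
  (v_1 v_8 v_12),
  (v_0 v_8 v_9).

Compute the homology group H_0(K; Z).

We work with the vertex ordering v_0 < v_1 < v_2 < v_3 < v_4 < v_5 < v_6 < v_7 < v_8 < v_9 < v_10 < v_11 < v_12 < v_13 < v_14 < v_15. The simplices of K, each written with vertices in increasing order, are:

  0-simplices (16): [v_0], [v_1], [v_2], [v_3], [v_4], [v_5], [v_6], [v_7], [v_8], [v_9], [v_10], [v_11], [v_12], [v_13], [v_14], [v_15]
  1-simplices (30): (30 of them)
  2-simplices (12): (12 of them)

giving chain groups C_0 ≅ Z^16, C_1 ≅ Z^30, C_2 ≅ Z^12.

∂_1: C_1 → C_0 is given by ∂[p,q] = [q] − [p]. For instance
  ∂[v_2,v_4] = [v_4] − [v_2].
The resulting 16×30 matrix has rank 14, and its Smith normal form has invariant factors (1,1,1,1,1,1,1,1,1,1,1,1,1,1).

∂_2: C_2 → C_1 sends each 2-simplex [p,q,r] to [q,r] − [p,r] + [p,q]. For instance
  ∂[v_1,v_8,v_12] = [v_8,v_12] − [v_1,v_12] + [v_1,v_8],
  ∂[v_1,v_9,v_14] = [v_9,v_14] − [v_1,v_14] + [v_1,v_9].
The 30×12 boundary matrix has rank 12 and Smith normal form diag(1,1,1,1,1,1,1,1,1,1,1,2).

Reading off H_k = ker ∂_k / im ∂_{k+1}:

  H_0: rank C_0 − rank ∂_1 = 16 − 14 = 2, and the invariant factors of ∂_1 are all 1, so H_0 = Z^2.

(K is a triangulation of the disjoint union of the real projective plane RP^2 and a wedge of 4 circles.)

H_0 = Z^2.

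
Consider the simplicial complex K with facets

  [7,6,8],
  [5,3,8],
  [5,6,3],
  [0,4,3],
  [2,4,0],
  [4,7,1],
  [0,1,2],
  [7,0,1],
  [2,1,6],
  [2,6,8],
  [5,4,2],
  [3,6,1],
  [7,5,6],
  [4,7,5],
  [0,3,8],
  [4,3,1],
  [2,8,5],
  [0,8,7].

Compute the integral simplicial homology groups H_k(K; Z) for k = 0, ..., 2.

Take the total order 0 < 1 < 2 < 3 < 4 < 5 < 6 < 7 < 8 on the vertex set. Then K (dimension 2) consists of the simplices:

  0-simplices (9): [0], [1], [2], [3], [4], [5], [6], [7], [8]
  1-simplices (27): (27 of them)
  2-simplices (18): [0,1,2], [0,1,7], [0,2,4], [0,3,4], [0,3,8], [0,7,8], [1,2,6], [1,3,4], [1,3,6], [1,4,7], [2,4,5], [2,5,8], [2,6,8], [3,5,6], [3,5,8], [4,5,7], [5,6,7], [6,7,8]

giving chain groups C_0 ≅ Z^9, C_1 ≅ Z^27, C_2 ≅ Z^18.

∂_1: C_1 → C_0 sends each edge [p,q] (with p < q) to q − p.
As a 9×27 matrix over Z this has rank 8, with invariant factors (1,1,1,1,1,1,1,1).

The boundary map ∂_2: C_2 → C_1 sends each 2-simplex [p,q,r] to [q,r] − [p,r] + [p,q]. For instance
  ∂[2,4,5] = [4,5] − [2,5] + [2,4],
  ∂[1,3,6] = [3,6] − [1,6] + [1,3].
The resulting 27×18 matrix has rank 18, and its Smith normal form has invariant factors (1,1,1,1,1,1,1,1,1,1,1,1,1,1,1,1,1,2).

Computing H_k = (kernel of ∂_k) / (image of ∂_{k+1}):

  H_0: rank C_0 − rank ∂_1 = 9 − 8 = 1, and the invariant factors of ∂_1 are all 1, so H_0 ≅ Z.
  H_1: rank ker ∂_1 − rank ∂_2 = (27 − 8) − 18 = 1, and ∂_2 has invariant factor 2 > 1, so H_1 ≅ Z ⊕ Z/2Z.
  H_2: rank ker ∂_2 − rank ∂_3 = (18 − 18) − 0 = 0, and there is no ∂_3, so H_2 ≅ 0.

H_0 ≅ Z,  H_1 ≅ Z ⊕ Z/2Z,  H_2 = 0.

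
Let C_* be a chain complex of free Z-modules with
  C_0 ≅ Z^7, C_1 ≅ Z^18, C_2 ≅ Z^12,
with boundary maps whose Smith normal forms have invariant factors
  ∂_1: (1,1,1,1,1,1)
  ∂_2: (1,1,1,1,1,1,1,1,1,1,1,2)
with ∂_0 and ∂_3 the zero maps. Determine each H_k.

H_0 ≅ Z,  H_1 ≅ Z/2,  H_2 = 0.

H_0: b_0 = 7 − 0 − 6 = 1; torsion from ∂_1 factors > 1: none. So H_0 ≅ Z.
H_1: b_1 = 18 − 6 − 12 = 0; torsion from ∂_2 factors > 1: [2]. So H_1 ≅ Z/2.
H_2: b_2 = 12 − 12 − 0 = 0; torsion from ∂_3 factors > 1: none. So H_2 ≅ 0.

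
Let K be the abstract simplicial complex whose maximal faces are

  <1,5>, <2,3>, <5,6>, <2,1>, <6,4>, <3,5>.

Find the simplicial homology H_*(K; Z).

H_0 ≅ Z,  H_1 ≅ Z.

Order the vertices as 1 < 2 < 3 < 4 < 5 < 6. Listing each simplex with vertices in this order, K has dimension 1 with simplices:

  0-simplices (6): [1], [2], [3], [4], [5], [6]
  1-simplices (6): [1,2], [1,5], [2,3], [3,5], [4,6], [5,6]

Hence C_0 ≅ Z^6, C_1 ≅ Z^6.

Boundary ∂_1: C_1 → C_0 is given by ∂[p,q] = [q] − [p]. For instance
  ∂[1,2] = [2] − [1].
As a 6×6 matrix over Z this has rank 5, with invariant factors (1,1,1,1,1).

Computing H_k = (kernel of ∂_k) / (image of ∂_{k+1}):

  H_0: rank C_0 − rank ∂_1 = 6 − 5 = 1, and the invariant factors of ∂_1 are all 1, so H_0 = Z.
  H_1: rank ker ∂_1 − rank ∂_2 = (6 − 5) − 0 = 1, and there is no ∂_2, so H_1 = Z.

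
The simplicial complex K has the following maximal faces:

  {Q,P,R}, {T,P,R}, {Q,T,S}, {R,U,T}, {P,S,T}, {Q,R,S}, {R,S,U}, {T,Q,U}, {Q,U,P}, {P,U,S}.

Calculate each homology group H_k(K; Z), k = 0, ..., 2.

K has 6 vertices, 15 edges, 10 triangles.
rank ∂_0 = 0, rank ∂_1 = 5 ⇒ b_0 = 6 − 0 − 5 = 1; all invariant factors of ∂_1 are 1 so no torsion. So H_0 = Z.
rank ∂_1 = 5, rank ∂_2 = 10 ⇒ b_1 = 15 − 5 − 10 = 0; ∂_2 has invariant factor(s) [2] giving torsion. So H_1 = Z_2.
rank ∂_2 = 10, rank ∂_3 = 0 ⇒ b_2 = 10 − 10 − 0 = 0. So H_2 = 0.

H_0 ≅ Z,  H_1 ≅ Z_2,  H_2 = 0.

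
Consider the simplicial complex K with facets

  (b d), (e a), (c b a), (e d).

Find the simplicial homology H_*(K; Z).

H_0 = Z,  H_1 = Z,  H_2 = 0.

K has 5 vertices, 6 edges, 1 triangle.
rank ∂_0 = 0, rank ∂_1 = 4 ⇒ b_0 = 5 − 0 − 4 = 1; all invariant factors of ∂_1 are 1 so no torsion. So H_0 = Z.
rank ∂_1 = 4, rank ∂_2 = 1 ⇒ b_1 = 6 − 4 − 1 = 1; all invariant factors of ∂_2 are 1 so no torsion. So H_1 = Z.
rank ∂_2 = 1, rank ∂_3 = 0 ⇒ b_2 = 1 − 1 − 0 = 0. So H_2 = 0.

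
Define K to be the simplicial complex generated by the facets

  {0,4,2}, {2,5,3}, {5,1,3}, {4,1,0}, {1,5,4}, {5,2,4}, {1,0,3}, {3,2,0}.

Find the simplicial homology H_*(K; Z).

K has 6 vertices, 12 edges, 8 triangles.
rank ∂_0 = 0, rank ∂_1 = 5 ⇒ b_0 = 6 − 0 − 5 = 1; all invariant factors of ∂_1 are 1 so no torsion. So H_0 ≅ Z.
rank ∂_1 = 5, rank ∂_2 = 7 ⇒ b_1 = 12 − 5 − 7 = 0; all invariant factors of ∂_2 are 1 so no torsion. So H_1 ≅ 0.
rank ∂_2 = 7, rank ∂_3 = 0 ⇒ b_2 = 8 − 7 − 0 = 1. So H_2 ≅ Z.

H_0 ≅ Z,  H_1 = 0,  H_2 ≅ Z.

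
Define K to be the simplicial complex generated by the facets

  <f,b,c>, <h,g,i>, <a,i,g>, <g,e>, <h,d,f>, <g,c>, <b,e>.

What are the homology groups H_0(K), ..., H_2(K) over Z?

H_0 ≅ Z,  H_1 ≅ Z^2,  H_2 = 0.

Fix the vertex order a < b < c < d < e < f < g < h < i and write every simplex with vertices in increasing order. Then dim K = 2 and the simplices of K are:

  0-simplices (9): a, b, c, d, e, f, g, h, i
  1-simplices (14): ag, ai, bc, be, bf, cf, cg, df, dh, eg, fh, gh, gi, hi
  2-simplices (4): agi, bcf, dfh, ghi

giving chain groups C_0 ≅ Z^9, C_1 ≅ Z^14, C_2 ≅ Z^4.

The boundary map ∂_1: C_1 → C_0 sends each edge [p,q] (with p < q) to q − p. For instance
  ∂be = e − b.
The 9×14 boundary matrix has rank 8 and Smith normal form diag(1,1,1,1,1,1,1,1).

Boundary ∂_2: C_2 → C_1 acts by ∂[p,q,r] = [q,r] − [p,r] + [p,q]. For instance
  ∂ghi = hi − gi + gh,
  ∂agi = gi − ai + ag.
The 14×4 boundary matrix has rank 4 and Smith normal form diag(1,1,1,1).

From H_k ≅ ker(∂_k) / im(∂_{k+1}) we obtain:

  H_0: rank C_0 − rank ∂_1 = 9 − 8 = 1, and the invariant factors of ∂_1 are all 1, so H_0 ≅ Z.
  H_1: rank ker ∂_1 − rank ∂_2 = (14 − 8) − 4 = 2, and the invariant factors of ∂_2 are all 1, so H_1 ≅ Z^2.
  H_2: rank ker ∂_2 − rank ∂_3 = (4 − 4) − 0 = 0, and there is no ∂_3, so H_2 ≅ 0.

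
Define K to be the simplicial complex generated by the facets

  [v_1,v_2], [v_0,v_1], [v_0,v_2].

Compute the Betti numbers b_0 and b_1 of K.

Take the total order v_0 < v_1 < v_2 on the vertex set. Then K (dimension 1) consists of the simplices:

  0-simplices (3): [v_0], [v_1], [v_2]
  1-simplices (3): [v_0,v_1], [v_0,v_2], [v_1,v_2]

Hence C_0 ≅ Z^3, C_1 ≅ Z^3.

Boundary ∂_1: C_1 → C_0 maps an edge to its endpoints' difference, ∂[p,q] = q − p. For instance
  ∂[v_0,v_1] = [v_1] − [v_0].
As a 3×3 matrix over Z this has rank 2, with invariant factors (1,1).

Reading off H_k = ker ∂_k / im ∂_{k+1}:

  H_0: rank C_0 − rank ∂_1 = 3 − 2 = 1, and the invariant factors of ∂_1 are all 1, so H_0 ≅ Z.
  H_1: rank ker ∂_1 − rank ∂_2 = (3 − 2) − 0 = 1, and there is no ∂_2, so H_1 ≅ Z.

As a check, the Euler characteristic is 3 − 3 = 0, which agrees with 1 − 1 = 0.

Hence the Betti numbers are b_0 = 1, b_1 = 1.

b_0 = 1, b_1 = 1.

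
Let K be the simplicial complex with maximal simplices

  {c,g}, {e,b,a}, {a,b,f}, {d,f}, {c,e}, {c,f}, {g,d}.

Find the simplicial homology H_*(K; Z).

K has 7 vertices, 10 edges, 2 triangles.
rank ∂_0 = 0, rank ∂_1 = 6 ⇒ b_0 = 7 − 0 − 6 = 1; all invariant factors of ∂_1 are 1 so no torsion. So H_0 = Z.
rank ∂_1 = 6, rank ∂_2 = 2 ⇒ b_1 = 10 − 6 − 2 = 2; all invariant factors of ∂_2 are 1 so no torsion. So H_1 = Z^2.
rank ∂_2 = 2, rank ∂_3 = 0 ⇒ b_2 = 2 − 2 − 0 = 0. So H_2 = 0.

H_0 = Z,  H_1 = Z^2,  H_2 = 0.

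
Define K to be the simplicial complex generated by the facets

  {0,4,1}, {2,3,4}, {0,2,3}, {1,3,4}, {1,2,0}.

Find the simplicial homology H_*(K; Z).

H_0 ≅ Z,  H_1 ≅ Z,  H_2 = 0.

K has 5 vertices, 10 edges, 5 triangles.
rank ∂_0 = 0, rank ∂_1 = 4 ⇒ b_0 = 5 − 0 − 4 = 1; all invariant factors of ∂_1 are 1 so no torsion. So H_0 ≅ Z.
rank ∂_1 = 4, rank ∂_2 = 5 ⇒ b_1 = 10 − 4 − 5 = 1; all invariant factors of ∂_2 are 1 so no torsion. So H_1 ≅ Z.
rank ∂_2 = 5, rank ∂_3 = 0 ⇒ b_2 = 5 − 5 − 0 = 0. So H_2 ≅ 0.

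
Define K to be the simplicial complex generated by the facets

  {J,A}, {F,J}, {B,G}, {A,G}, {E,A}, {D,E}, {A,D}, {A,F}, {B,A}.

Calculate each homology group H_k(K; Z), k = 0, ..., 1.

H_0 = Z,  H_1 = Z^3.

K has 7 vertices, 9 edges.
rank ∂_0 = 0, rank ∂_1 = 6 ⇒ b_0 = 7 − 0 − 6 = 1; all invariant factors of ∂_1 are 1 so no torsion. So H_0 ≅ Z.
rank ∂_1 = 6, rank ∂_2 = 0 ⇒ b_1 = 9 − 6 − 0 = 3. So H_1 ≅ Z^3.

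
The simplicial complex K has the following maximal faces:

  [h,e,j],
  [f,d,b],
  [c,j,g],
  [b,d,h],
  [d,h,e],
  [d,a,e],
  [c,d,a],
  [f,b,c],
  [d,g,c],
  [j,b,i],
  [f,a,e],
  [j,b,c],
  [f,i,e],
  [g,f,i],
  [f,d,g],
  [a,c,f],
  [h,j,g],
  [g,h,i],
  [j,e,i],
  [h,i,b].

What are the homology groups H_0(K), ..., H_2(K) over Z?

We work with the vertex ordering a < b < c < d < e < f < g < h < i < j. The simplices of K, each written with vertices in increasing order, are:

  0-simplices (10): a, b, c, d, e, f, g, h, i, j
  1-simplices (30): ac, ad, ae, af, bc, bd, bf, bh, bi, bj, cd, cf, cg, cj, de, df, dg, dh, ef, eh, ei, ej, fg, fi, gh, gi, gj, hi, hj, ij
  2-simplices (20): acd, acf, ade, aef, bcf, bcj, bdf, bdh, bhi, bij, cdg, cgj, deh, dfg, efi, ehj, eij, fgi, ghi, ghj

Hence C_0 ≅ Z^10, C_1 ≅ Z^30, C_2 ≅ Z^20.

The boundary map ∂_1: C_1 → C_0 is given by ∂[p,q] = [q] − [p]. For instance
  ∂hi = i − h.
As a 10×30 matrix over Z this has rank 9, with invariant factors (1,1,1,1,1,1,1,1,1).

The boundary map ∂_2: C_2 → C_1 sends each 2-simplex [p,q,r] to [q,r] − [p,r] + [p,q]. For instance
  ∂ehj = hj − ej + eh,
  ∂dfg = fg − dg + df.
As a 30×20 matrix over Z this has rank 20, with invariant factors (1,1,1,1,1,1,1,1,1,1,1,1,1,1,1,1,1,1,1,2).

From H_k ≅ ker(∂_k) / im(∂_{k+1}) we obtain:

  H_0: rank C_0 − rank ∂_1 = 10 − 9 = 1, and the invariant factors of ∂_1 are all 1, so H_0 ≅ Z.
  H_1: rank ker ∂_1 − rank ∂_2 = (30 − 9) − 20 = 1, and ∂_2 has invariant factor 2 > 1, so H_1 ≅ Z ⊕ Z/2Z.
  H_2: rank ker ∂_2 − rank ∂_3 = (20 − 20) − 0 = 0, and there is no ∂_3, so H_2 ≅ 0.

As a check, the Euler characteristic is 10 − 30 + 20 = 0, which agrees with 1 − 1 + 0 = 0.
(K is a triangulation of the Klein bottle.)

H_0 = Z,  H_1 = Z ⊕ Z/2Z,  H_2 = 0.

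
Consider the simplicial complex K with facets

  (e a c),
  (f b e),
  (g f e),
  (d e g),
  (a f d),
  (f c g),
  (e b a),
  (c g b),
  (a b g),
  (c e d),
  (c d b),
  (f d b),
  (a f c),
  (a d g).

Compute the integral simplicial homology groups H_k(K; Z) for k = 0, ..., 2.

Fix the vertex order a < b < c < d < e < f < g and write every simplex with vertices in increasing order. Then dim K = 2 and the simplices of K are:

  0-simplices (7): a, b, c, d, e, f, g
  1-simplices (21): ab, ac, ad, ae, af, ag, bc, bd, be, bf, bg, cd, ce, cf, cg, de, df, dg, ef, eg, fg
  2-simplices (14): abe, abg, ace, acf, adf, adg, bcd, bcg, bdf, bef, cde, cfg, deg, efg

giving chain groups C_0 ≅ Z^7, C_1 ≅ Z^21, C_2 ≅ Z^14.

Boundary ∂_1: C_1 → C_0 maps an edge to its endpoints' difference, ∂[p,q] = q − p.
The 7×21 boundary matrix has rank 6 and Smith normal form diag(1,1,1,1,1,1).

Boundary ∂_2: C_2 → C_1 acts by ∂[p,q,r] = [q,r] − [p,r] + [p,q]. For instance
  ∂cfg = fg − cg + cf,
  ∂ace = ce − ae + ac.
This gives a 21×14 integer matrix of rank 13; reducing to Smith normal form yields diagonal entries (1,1,1,1,1,1,1,1,1,1,1,1,1).

Now H_k = ker ∂_k / im ∂_{k+1}, so:

  H_0: rank C_0 − rank ∂_1 = 7 − 6 = 1, and the invariant factors of ∂_1 are all 1, so H_0 ≅ Z.
  H_1: rank ker ∂_1 − rank ∂_2 = (21 − 6) − 13 = 2, and the invariant factors of ∂_2 are all 1, so H_1 ≅ Z^2.
  H_2: rank ker ∂_2 − rank ∂_3 = (14 − 13) − 0 = 1, and there is no ∂_3, so H_2 ≅ Z.

H_0 ≅ Z,  H_1 ≅ Z^2,  H_2 ≅ Z.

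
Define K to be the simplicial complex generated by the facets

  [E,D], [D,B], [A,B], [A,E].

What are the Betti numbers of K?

Fix the vertex order A < B < D < E and write every simplex with vertices in increasing order. Then dim K = 1 and the simplices of K are:

  0-simplices (4): A, B, D, E
  1-simplices (4): AB, AE, BD, DE

Hence C_0 ≅ Z^4, C_1 ≅ Z^4.

Boundary ∂_1: C_1 → C_0 maps an edge to its endpoints' difference, ∂[p,q] = q − p.
As a 4×4 matrix over Z this has rank 3, with invariant factors (1,1,1).

Computing H_k = (kernel of ∂_k) / (image of ∂_{k+1}):

  H_0: rank C_0 − rank ∂_1 = 4 − 3 = 1, and the invariant factors of ∂_1 are all 1, so H_0 = Z.
  H_1: rank ker ∂_1 − rank ∂_2 = (4 − 3) − 0 = 1, and there is no ∂_2, so H_1 = Z.

(K is a triangulation of the circle S^1.)

Hence the Betti numbers are b_0 = 1, b_1 = 1.

b_0 = 1, b_1 = 1.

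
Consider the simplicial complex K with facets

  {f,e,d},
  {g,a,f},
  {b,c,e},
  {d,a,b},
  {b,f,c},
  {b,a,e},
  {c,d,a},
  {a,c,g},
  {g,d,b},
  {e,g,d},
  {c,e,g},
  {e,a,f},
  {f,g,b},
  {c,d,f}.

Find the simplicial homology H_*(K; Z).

H_0 = Z,  H_1 = Z^2,  H_2 = Z.

K has 7 vertices, 21 edges, 14 triangles.
rank ∂_0 = 0, rank ∂_1 = 6 ⇒ b_0 = 7 − 0 − 6 = 1; all invariant factors of ∂_1 are 1 so no torsion. So H_0 ≅ Z.
rank ∂_1 = 6, rank ∂_2 = 13 ⇒ b_1 = 21 − 6 − 13 = 2; all invariant factors of ∂_2 are 1 so no torsion. So H_1 ≅ Z^2.
rank ∂_2 = 13, rank ∂_3 = 0 ⇒ b_2 = 14 − 13 − 0 = 1. So H_2 ≅ Z.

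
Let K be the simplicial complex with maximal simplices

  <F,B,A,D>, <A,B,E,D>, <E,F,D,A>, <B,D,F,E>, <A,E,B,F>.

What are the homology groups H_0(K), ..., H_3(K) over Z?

H_0 ≅ Z,  H_1 = 0,  H_2 = 0,  H_3 ≅ Z.

Take the total order A < B < D < E < F on the vertex set. Then K (dimension 3) consists of the simplices:

  0-simplices (5): A, B, D, E, F
  1-simplices (10): AB, AD, AE, AF, BD, BE, BF, DE, DF, EF
  2-simplices (10): ABD, ABE, ABF, ADE, ADF, AEF, BDE, BDF, BEF, DEF
  3-simplices (5): ABDE, ABDF, ABEF, ADEF, BDEF

giving chain groups C_0 ≅ Z^5, C_1 ≅ Z^10, C_2 ≅ Z^10, C_3 ≅ Z^5.

∂_1: C_1 → C_0 maps an edge to its endpoints' difference, ∂[p,q] = q − p.
The resulting 5×10 matrix has rank 4, and its Smith normal form has invariant factors (1,1,1,1).

∂_2: C_2 → C_1 acts by ∂[p,q,r] = [q,r] − [p,r] + [p,q]. For instance
  ∂DEF = EF − DF + DE,
  ∂ADF = DF − AF + AD.
The 10×10 boundary matrix has rank 6 and Smith normal form diag(1,1,1,1,1,1).

Boundary ∂_3: C_3 → C_2 sends each 3-simplex σ to the alternating sum Σ_i (−1)^i (σ with its i-th vertex removed). For instance
  ∂BDEF = DEF − BEF + BDF − BDE,
  ∂ABEF = BEF − AEF + ABF − ABE.
As a 10×5 matrix over Z this has rank 4, with invariant factors (1,1,1,1).

Now H_k = ker ∂_k / im ∂_{k+1}, so:

  H_0: rank C_0 − rank ∂_1 = 5 − 4 = 1, and the invariant factors of ∂_1 are all 1, so H_0 = Z.
  H_1: rank ker ∂_1 − rank ∂_2 = (10 − 4) − 6 = 0, and the invariant factors of ∂_2 are all 1, so H_1 = 0.
  H_2: rank ker ∂_2 − rank ∂_3 = (10 − 6) − 4 = 0, and the invariant factors of ∂_3 are all 1, so H_2 = 0.
  H_3: rank ker ∂_3 − rank ∂_4 = (5 − 4) − 0 = 1, and there is no ∂_4, so H_3 = Z.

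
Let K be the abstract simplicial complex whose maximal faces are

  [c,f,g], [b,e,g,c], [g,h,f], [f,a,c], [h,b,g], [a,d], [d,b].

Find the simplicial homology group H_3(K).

Take the total order a < b < c < d < e < f < g < h on the vertex set. Then K (dimension 3) consists of the simplices:

  0-simplices (8): a, b, c, d, e, f, g, h
  1-simplices (15): ac, ad, af, bc, bd, be, bg, bh, ce, cf, cg, eg, fg, fh, gh
  2-simplices (8): acf, bce, bcg, beg, bgh, ceg, cfg, fgh
  3-simplices (1): bceg

giving chain groups C_0 ≅ Z^8, C_1 ≅ Z^15, C_2 ≅ Z^8, C_3 ≅ Z^1.

Boundary ∂_1: C_1 → C_0 maps an edge to its endpoints' difference, ∂[p,q] = q − p.
The resulting 8×15 matrix has rank 7, and its Smith normal form has invariant factors (1,1,1,1,1,1,1).

Boundary ∂_2: C_2 → C_1 maps a triangle to the signed sum of its edges. For instance
  ∂fgh = gh − fh + fg,
  ∂bcg = cg − bg + bc.
The resulting 15×8 matrix has rank 7, and its Smith normal form has invariant factors (1,1,1,1,1,1,1).

∂_3: C_3 → C_2 sends each 3-simplex σ to the alternating sum Σ_i (−1)^i (σ with its i-th vertex removed). For instance
  ∂bceg = ceg − beg + bcg − bce.
The 8×1 boundary matrix has rank 1 and Smith normal form diag(1).

Now H_k = ker ∂_k / im ∂_{k+1}, so:

  H_3: rank ker ∂_3 − rank ∂_4 = (1 − 1) − 0 = 0, and there is no ∂_4, so H_3 = 0.

H_3 = 0.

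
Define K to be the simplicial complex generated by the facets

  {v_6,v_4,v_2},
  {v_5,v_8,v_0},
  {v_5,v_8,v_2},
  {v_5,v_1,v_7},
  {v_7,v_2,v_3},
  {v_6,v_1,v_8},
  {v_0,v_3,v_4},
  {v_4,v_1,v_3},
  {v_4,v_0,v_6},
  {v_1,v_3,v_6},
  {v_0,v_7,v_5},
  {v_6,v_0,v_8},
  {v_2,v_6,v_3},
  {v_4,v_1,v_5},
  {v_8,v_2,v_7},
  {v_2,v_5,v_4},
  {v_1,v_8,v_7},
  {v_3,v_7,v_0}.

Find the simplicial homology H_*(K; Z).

H_0 = Z,  H_1 = Z ⊕ Z_2,  H_2 = 0.

Fix the vertex order v_0 < v_1 < v_2 < v_3 < v_4 < v_5 < v_6 < v_7 < v_8 and write every simplex with vertices in increasing order. Then dim K = 2 and the simplices of K are:

  0-simplices (9): [v_0], [v_1], [v_2], [v_3], [v_4], [v_5], [v_6], [v_7], [v_8]
  1-simplices (27): (27 of them)
  2-simplices (18): (18 of them)

giving chain groups C_0 ≅ Z^9, C_1 ≅ Z^27, C_2 ≅ Z^18.

Boundary ∂_1: C_1 → C_0 sends each edge [p,q] (with p < q) to q − p. For instance
  ∂[v_1,v_8] = [v_8] − [v_1].
As a 9×27 matrix over Z this has rank 8, with invariant factors (1,1,1,1,1,1,1,1).

Boundary ∂_2: C_2 → C_1 maps a triangle to the signed sum of its edges. For instance
  ∂[v_1,v_7,v_8] = [v_7,v_8] − [v_1,v_8] + [v_1,v_7],
  ∂[v_0,v_3,v_7] = [v_3,v_7] − [v_0,v_7] + [v_0,v_3].
As a 27×18 matrix over Z this has rank 18, with invariant factors (1,1,1,1,1,1,1,1,1,1,1,1,1,1,1,1,1,2).

From H_k ≅ ker(∂_k) / im(∂_{k+1}) we obtain:

  H_0: rank C_0 − rank ∂_1 = 9 − 8 = 1, and the invariant factors of ∂_1 are all 1, so H_0 = Z.
  H_1: rank ker ∂_1 − rank ∂_2 = (27 − 8) − 18 = 1, and ∂_2 has invariant factor 2 > 1, so H_1 = Z ⊕ Z_2.
  H_2: rank ker ∂_2 − rank ∂_3 = (18 − 18) − 0 = 0, and there is no ∂_3, so H_2 = 0.

As a check, the Euler characteristic is 9 − 27 + 18 = 0, which agrees with 1 − 1 + 0 = 0.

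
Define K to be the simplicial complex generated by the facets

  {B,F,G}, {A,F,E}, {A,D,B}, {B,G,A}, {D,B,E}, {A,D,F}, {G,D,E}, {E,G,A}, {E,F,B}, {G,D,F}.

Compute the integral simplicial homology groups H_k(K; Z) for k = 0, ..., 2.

H_0 = Z,  H_1 = Z/2,  H_2 = 0.

Order the vertices as A < B < D < E < F < G. Listing each simplex with vertices in this order, K has dimension 2 with simplices:

  0-simplices (6): A, B, D, E, F, G
  1-simplices (15): AB, AD, AE, AF, AG, BD, BE, BF, BG, DE, DF, DG, EF, EG, FG
  2-simplices (10): ABD, ABG, ADF, AEF, AEG, BDE, BEF, BFG, DEG, DFG

Hence C_0 ≅ Z^6, C_1 ≅ Z^15, C_2 ≅ Z^10.

Boundary ∂_1: C_1 → C_0 sends each edge [p,q] (with p < q) to q − p. For instance
  ∂BD = D − B.
As a 6×15 matrix over Z this has rank 5, with invariant factors (1,1,1,1,1).

Boundary ∂_2: C_2 → C_1 sends each 2-simplex [p,q,r] to [q,r] − [p,r] + [p,q]. For instance
  ∂ABG = BG − AG + AB,
  ∂BDE = DE − BE + BD.
The 15×10 boundary matrix has rank 10 and Smith normal form diag(1,1,1,1,1,1,1,1,1,2).

Reading off H_k = ker ∂_k / im ∂_{k+1}:

  H_0: rank C_0 − rank ∂_1 = 6 − 5 = 1, and the invariant factors of ∂_1 are all 1, so H_0 = Z.
  H_1: rank ker ∂_1 − rank ∂_2 = (15 − 5) − 10 = 0, and ∂_2 has invariant factor 2 > 1, so H_1 = Z/2.
  H_2: rank ker ∂_2 − rank ∂_3 = (10 − 10) − 0 = 0, and there is no ∂_3, so H_2 = 0.

As a check, the Euler characteristic is 6 − 15 + 10 = 1, which agrees with 1 − 0 + 0 = 1.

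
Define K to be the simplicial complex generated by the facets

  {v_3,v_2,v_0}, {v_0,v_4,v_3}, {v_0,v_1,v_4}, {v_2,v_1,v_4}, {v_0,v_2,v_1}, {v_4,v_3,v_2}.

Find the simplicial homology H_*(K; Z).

Order the vertices as v_0 < v_1 < v_2 < v_3 < v_4. Listing each simplex with vertices in this order, K has dimension 2 with simplices:

  0-simplices (5): [v_0], [v_1], [v_2], [v_3], [v_4]
  1-simplices (9): [v_0,v_1], [v_0,v_2], [v_0,v_3], [v_0,v_4], [v_1,v_2], [v_1,v_4], [v_2,v_3], [v_2,v_4], [v_3,v_4]
  2-simplices (6): [v_0,v_1,v_2], [v_0,v_1,v_4], [v_0,v_2,v_3], [v_0,v_3,v_4], [v_1,v_2,v_4], [v_2,v_3,v_4]

giving chain groups C_0 ≅ Z^5, C_1 ≅ Z^9, C_2 ≅ Z^6.

The boundary map ∂_1: C_1 → C_0 sends each edge [p,q] (with p < q) to q − p. For instance
  ∂[v_1,v_4] = [v_4] − [v_1].
As a 5×9 matrix over Z this has rank 4, with invariant factors (1,1,1,1).

∂_2: C_2 → C_1 acts by ∂[p,q,r] = [q,r] − [p,r] + [p,q]. For instance
  ∂[v_0,v_3,v_4] = [v_3,v_4] − [v_0,v_4] + [v_0,v_3],
  ∂[v_0,v_1,v_2] = [v_1,v_2] − [v_0,v_2] + [v_0,v_1].
The resulting 9×6 matrix has rank 5, and its Smith normal form has invariant factors (1,1,1,1,1).

Now H_k = ker ∂_k / im ∂_{k+1}, so:

  H_0: rank C_0 − rank ∂_1 = 5 − 4 = 1, and the invariant factors of ∂_1 are all 1, so H_0 ≅ Z.
  H_1: rank ker ∂_1 − rank ∂_2 = (9 − 4) − 5 = 0, and the invariant factors of ∂_2 are all 1, so H_1 ≅ 0.
  H_2: rank ker ∂_2 − rank ∂_3 = (6 − 5) − 0 = 1, and there is no ∂_3, so H_2 ≅ Z.

As a check, the Euler characteristic is 5 − 9 + 6 = 2, which agrees with 1 − 0 + 1 = 2.

H_0 = Z,  H_1 = 0,  H_2 = Z.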